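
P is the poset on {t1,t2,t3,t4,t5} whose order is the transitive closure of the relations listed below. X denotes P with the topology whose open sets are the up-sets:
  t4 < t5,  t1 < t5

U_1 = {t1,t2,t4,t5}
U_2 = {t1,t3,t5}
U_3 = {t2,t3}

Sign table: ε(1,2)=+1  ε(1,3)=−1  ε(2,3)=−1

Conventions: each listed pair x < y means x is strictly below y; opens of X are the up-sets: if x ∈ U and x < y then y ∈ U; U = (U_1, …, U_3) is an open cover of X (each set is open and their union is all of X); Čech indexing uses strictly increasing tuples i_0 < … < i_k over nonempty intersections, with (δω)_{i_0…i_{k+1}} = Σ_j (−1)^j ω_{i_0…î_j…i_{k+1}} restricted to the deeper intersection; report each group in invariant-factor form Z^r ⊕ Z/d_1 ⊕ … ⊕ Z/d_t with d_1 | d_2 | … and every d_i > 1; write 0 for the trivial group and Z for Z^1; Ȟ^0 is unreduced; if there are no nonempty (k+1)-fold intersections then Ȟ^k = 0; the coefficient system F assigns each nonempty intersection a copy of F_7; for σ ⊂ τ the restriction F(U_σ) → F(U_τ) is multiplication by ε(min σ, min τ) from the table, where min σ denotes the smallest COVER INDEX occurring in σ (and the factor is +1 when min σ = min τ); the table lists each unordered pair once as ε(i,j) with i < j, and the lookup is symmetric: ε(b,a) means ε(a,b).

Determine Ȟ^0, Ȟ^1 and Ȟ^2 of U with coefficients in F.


nerve simplices:
  U12={t1,t5} U13={t2} U23={t3}
C dims 3,3; δ0: rk_F7 2
degree 0: 3−2−0 = 1 → Ȟ^0 ≅ Z/7
degree 1: 3−0−2 = 1 → Ȟ^1 ≅ Z/7
degree 2: 0−0−0 = 0 → Ȟ^2 ≅ 0

Ȟ^0(U;F) ≅ Z/7; Ȟ^1(U;F) ≅ Z/7; Ȟ^2(U;F) ≅ 0


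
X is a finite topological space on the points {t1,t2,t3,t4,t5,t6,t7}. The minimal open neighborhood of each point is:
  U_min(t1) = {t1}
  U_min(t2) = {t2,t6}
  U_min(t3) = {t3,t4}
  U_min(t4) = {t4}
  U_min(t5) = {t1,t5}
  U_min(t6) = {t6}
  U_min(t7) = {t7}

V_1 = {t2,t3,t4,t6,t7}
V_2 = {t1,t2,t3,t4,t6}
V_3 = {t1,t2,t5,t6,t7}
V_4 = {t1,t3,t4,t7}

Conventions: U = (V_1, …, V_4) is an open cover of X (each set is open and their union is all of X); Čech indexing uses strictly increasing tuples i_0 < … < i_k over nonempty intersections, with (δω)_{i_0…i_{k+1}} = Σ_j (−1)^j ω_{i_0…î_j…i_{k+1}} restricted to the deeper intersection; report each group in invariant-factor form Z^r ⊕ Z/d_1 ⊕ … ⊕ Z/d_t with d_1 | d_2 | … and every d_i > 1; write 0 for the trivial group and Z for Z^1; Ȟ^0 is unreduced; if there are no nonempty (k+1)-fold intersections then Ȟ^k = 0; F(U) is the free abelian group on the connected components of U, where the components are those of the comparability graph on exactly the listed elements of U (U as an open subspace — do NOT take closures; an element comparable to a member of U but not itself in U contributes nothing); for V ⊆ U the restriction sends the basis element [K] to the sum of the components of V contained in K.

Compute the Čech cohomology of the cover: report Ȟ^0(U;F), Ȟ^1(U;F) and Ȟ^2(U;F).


nerve simplices:
  V12={t2,t3,t4,t6} V13={t2,t6,t7} V14={t3,t4,t7} V23={t1,t2,t6} V24={t1,t3,t4} V34={t1,t7}
  V123={t2,t6} V124={t3,t4} V134={t7} V234={t1}
components per intersection:
  V1: {t2,t6} {t3,t4} {t7}
  V2: {t1} {t2,t6} {t3,t4}
  V3: {t1,t5} {t2,t6} {t7}
  V4: {t1} {t3,t4} {t7}
  V12: {t2,t6} {t3,t4}
  V13: {t2,t6} {t7}
  V14: {t3,t4} {t7}
  V23: {t1} {t2,t6}
  V24: {t1} {t3,t4}
  V34: {t1} {t7}
  V123: {t2,t6}
  V124: {t3,t4}
  V134: {t7}
  V234: {t1}
C dims 12,12,4; δ0: rk 8, SNF 1^8; δ1: rk 4, SNF 1^4
degree 0: 12−8−0 = 4 → Ȟ^0 ≅ Z^4
degree 1: 12−4−8 = 0 → Ȟ^1 ≅ 0
degree 2: 4−0−4 = 0 → Ȟ^2 ≅ 0

Ȟ^0 = Z^4, Ȟ^1 = 0 and Ȟ^2 = 0


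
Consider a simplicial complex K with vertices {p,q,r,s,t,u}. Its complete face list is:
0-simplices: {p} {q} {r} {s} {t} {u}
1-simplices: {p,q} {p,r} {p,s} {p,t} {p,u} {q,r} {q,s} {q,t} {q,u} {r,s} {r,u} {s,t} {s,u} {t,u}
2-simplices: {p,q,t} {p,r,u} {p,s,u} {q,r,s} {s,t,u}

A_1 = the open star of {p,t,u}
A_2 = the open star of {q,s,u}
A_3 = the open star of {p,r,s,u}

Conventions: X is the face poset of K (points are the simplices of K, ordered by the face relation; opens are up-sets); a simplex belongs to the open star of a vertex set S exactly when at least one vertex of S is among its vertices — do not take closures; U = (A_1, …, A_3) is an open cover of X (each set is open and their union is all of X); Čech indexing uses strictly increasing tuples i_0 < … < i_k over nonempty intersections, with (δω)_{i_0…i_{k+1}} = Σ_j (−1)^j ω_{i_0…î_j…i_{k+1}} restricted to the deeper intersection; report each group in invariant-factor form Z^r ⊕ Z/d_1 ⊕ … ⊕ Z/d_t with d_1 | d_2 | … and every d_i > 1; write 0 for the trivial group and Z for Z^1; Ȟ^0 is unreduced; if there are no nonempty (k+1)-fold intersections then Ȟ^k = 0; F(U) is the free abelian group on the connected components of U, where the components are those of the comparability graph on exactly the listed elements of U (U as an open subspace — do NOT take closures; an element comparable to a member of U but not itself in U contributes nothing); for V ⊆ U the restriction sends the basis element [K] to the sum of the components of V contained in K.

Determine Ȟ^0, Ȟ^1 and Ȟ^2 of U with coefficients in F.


Ȟ^0(U;F) ≅ Z, Ȟ^1(U;F) ≅ Z and Ȟ^2(U;F) ≅ 0

nerve of the cover:
  A1={{p},{t},{u},{p,q},{p,r},{p,s},{p,t},{p,u},{q,t},{q,u},{r,u},{s,t},{s,u},{t,u},{p,q,t},{p,r,u},{p,s,u},{s,t,u}} A2={{q},{s},{u},{p,q},{p,s},{p,u},{q,r},{q,s},{q,t},{q,u},{r,s},{r,u},{s,t},{s,u},{t,u},{p,q,t},{p,r,u},{p,s,u},{q,r,s},{s,t,u}} A3={{p},{r},{s},{u},{p,q},{p,r},{p,s},{p,t},{p,u},{q,r},{q,s},{q,u},{r,s},{r,u},{s,t},{s,u},{t,u},{p,q,t},{p,r,u},{p,s,u},{q,r,s},{s,t,u}}
  A12={{u},{p,q},{p,s},{p,u},{q,t},{q,u},{r,u},{s,t},{s,u},{t,u},{p,q,t},{p,r,u},{p,s,u},{s,t,u}} A13={{p},{u},{p,q},{p,r},{p,s},{p,t},{p,u},{q,u},{r,u},{s,t},{s,u},{t,u},{p,q,t},{p,r,u},{p,s,u},{s,t,u}} A23={{s},{u},{p,q},{p,s},{p,u},{q,r},{q,s},{q,u},{r,s},{r,u},{s,t},{s,u},{t,u},{p,q,t},{p,r,u},{p,s,u},{q,r,s},{s,t,u}}
  A123={{u},{p,q},{p,s},{p,u},{q,u},{r,u},{s,t},{s,u},{t,u},{p,q,t},{p,r,u},{p,s,u},{s,t,u}}
components per intersection:
  A1: {{p},{t},{u},{p,q},{p,r},{p,s},{p,t},{p,u},{q,t},{q,u},{r,u},{s,t},{s,u},{t,u},{p,q,t},{p,r,u},{p,s,u},{s,t,u}}
  A2: {{q},{s},{u},{p,q},{p,s},{p,u},{q,r},{q,s},{q,t},{q,u},{r,s},{r,u},{s,t},{s,u},{t,u},{p,q,t},{p,r,u},{p,s,u},{q,r,s},{s,t,u}}
  A3: {{p},{r},{s},{u},{p,q},{p,r},{p,s},{p,t},{p,u},{q,r},{q,s},{q,u},{r,s},{r,u},{s,t},{s,u},{t,u},{p,q,t},{p,r,u},{p,s,u},{q,r,s},{s,t,u}}
  A12: {{u},{p,s},{p,u},{q,u},{r,u},{s,t},{s,u},{t,u},{p,r,u},{p,s,u},{s,t,u}} {{p,q},{q,t},{p,q,t}}
  A13: {{p},{u},{p,q},{p,r},{p,s},{p,t},{p,u},{q,u},{r,u},{s,t},{s,u},{t,u},{p,q,t},{p,r,u},{p,s,u},{s,t,u}}
  A23: {{s},{u},{p,s},{p,u},{q,r},{q,s},{q,u},{r,s},{r,u},{s,t},{s,u},{t,u},{p,r,u},{p,s,u},{q,r,s},{s,t,u}} {{p,q},{p,q,t}}
  A123: {{u},{p,s},{p,u},{q,u},{r,u},{s,t},{s,u},{t,u},{p,r,u},{p,s,u},{s,t,u}} {{p,q},{p,q,t}}
C dims 3,5,2; δ0: rk 2, SNF 1^2; δ1: rk 2, SNF 1^2
Ȟ^0 = (3 − 2) − 0 = 1, so Ȟ^0 ≅ Z
Ȟ^1 = (5 − 2) − 2 = 1, so Ȟ^1 ≅ Z
Ȟ^2 = (2 − 0) − 2 = 0, so Ȟ^2 ≅ 0


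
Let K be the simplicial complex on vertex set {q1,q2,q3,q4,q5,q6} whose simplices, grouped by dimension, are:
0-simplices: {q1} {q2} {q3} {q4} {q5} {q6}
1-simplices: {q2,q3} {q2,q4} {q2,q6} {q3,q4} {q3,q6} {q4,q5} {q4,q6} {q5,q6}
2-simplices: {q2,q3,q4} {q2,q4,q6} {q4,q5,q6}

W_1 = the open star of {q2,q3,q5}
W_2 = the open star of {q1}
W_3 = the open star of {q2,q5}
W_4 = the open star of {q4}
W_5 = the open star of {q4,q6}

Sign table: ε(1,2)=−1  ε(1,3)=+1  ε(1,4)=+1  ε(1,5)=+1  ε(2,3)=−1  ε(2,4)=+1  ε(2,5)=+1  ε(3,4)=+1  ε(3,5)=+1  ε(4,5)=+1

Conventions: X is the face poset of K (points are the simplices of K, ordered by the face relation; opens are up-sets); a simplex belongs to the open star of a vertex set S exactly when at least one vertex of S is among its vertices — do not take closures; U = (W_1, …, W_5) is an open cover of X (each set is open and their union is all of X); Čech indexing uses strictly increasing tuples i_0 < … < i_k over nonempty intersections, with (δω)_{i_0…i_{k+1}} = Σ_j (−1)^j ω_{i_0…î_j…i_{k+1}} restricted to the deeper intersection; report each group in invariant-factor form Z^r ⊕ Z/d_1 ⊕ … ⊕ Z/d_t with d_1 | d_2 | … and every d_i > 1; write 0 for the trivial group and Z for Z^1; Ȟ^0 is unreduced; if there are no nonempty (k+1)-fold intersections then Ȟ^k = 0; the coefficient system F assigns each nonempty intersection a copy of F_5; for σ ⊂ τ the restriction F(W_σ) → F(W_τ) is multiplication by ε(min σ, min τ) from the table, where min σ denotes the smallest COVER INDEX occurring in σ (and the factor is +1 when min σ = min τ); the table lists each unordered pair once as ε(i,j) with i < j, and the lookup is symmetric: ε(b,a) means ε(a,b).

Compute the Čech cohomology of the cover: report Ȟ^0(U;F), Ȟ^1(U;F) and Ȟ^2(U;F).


Ȟ^0 = Z/5 ⊕ Z/5, Ȟ^1 = 0 and Ȟ^2 = 0

cover nerve:
  W1={{q2},{q3},{q5},{q2,q3},{q2,q4},{q2,q6},{q3,q4},{q3,q6},{q4,q5},{q5,q6},{q2,q3,q4},{q2,q4,q6},{q4,q5,q6}} W2={{q1}} W3={{q2},{q5},{q2,q3},{q2,q4},{q2,q6},{q4,q5},{q5,q6},{q2,q3,q4},{q2,q4,q6},{q4,q5,q6}} W4={{q4},{q2,q4},{q3,q4},{q4,q5},{q4,q6},{q2,q3,q4},{q2,q4,q6},{q4,q5,q6}} W5={{q4},{q6},{q2,q4},{q2,q6},{q3,q4},{q3,q6},{q4,q5},{q4,q6},{q5,q6},{q2,q3,q4},{q2,q4,q6},{q4,q5,q6}}
  W13={{q2},{q5},{q2,q3},{q2,q4},{q2,q6},{q4,q5},{q5,q6},{q2,q3,q4},{q2,q4,q6},{q4,q5,q6}} W14={{q2,q4},{q3,q4},{q4,q5},{q2,q3,q4},{q2,q4,q6},{q4,q5,q6}} W15={{q2,q4},{q2,q6},{q3,q4},{q3,q6},{q4,q5},{q5,q6},{q2,q3,q4},{q2,q4,q6},{q4,q5,q6}} W34={{q2,q4},{q4,q5},{q2,q3,q4},{q2,q4,q6},{q4,q5,q6}} W35={{q2,q4},{q2,q6},{q4,q5},{q5,q6},{q2,q3,q4},{q2,q4,q6},{q4,q5,q6}} W45={{q4},{q2,q4},{q3,q4},{q4,q5},{q4,q6},{q2,q3,q4},{q2,q4,q6},{q4,q5,q6}}
  W134={{q2,q4},{q4,q5},{q2,q3,q4},{q2,q4,q6},{q4,q5,q6}} W135={{q2,q4},{q2,q6},{q4,q5},{q5,q6},{q2,q3,q4},{q2,q4,q6},{q4,q5,q6}} W145={{q2,q4},{q3,q4},{q4,q5},{q2,q3,q4},{q2,q4,q6},{q4,q5,q6}} W345={{q2,q4},{q4,q5},{q2,q3,q4},{q2,q4,q6},{q4,q5,q6}}
  W1345={{q2,q4},{q4,q5},{q2,q3,q4},{q2,q4,q6},{q4,q5,q6}}
C dims 5,6,4,1; δ0: rk_F5 3; δ1: rk_F5 3; δ2: rk_F5 1
Ȟ^0: (5−3)−0=2 ⇒ Z/5 ⊕ Z/5
Ȟ^1: (6−3)−3=0 ⇒ 0
Ȟ^2: (4−1)−3=0 ⇒ 0


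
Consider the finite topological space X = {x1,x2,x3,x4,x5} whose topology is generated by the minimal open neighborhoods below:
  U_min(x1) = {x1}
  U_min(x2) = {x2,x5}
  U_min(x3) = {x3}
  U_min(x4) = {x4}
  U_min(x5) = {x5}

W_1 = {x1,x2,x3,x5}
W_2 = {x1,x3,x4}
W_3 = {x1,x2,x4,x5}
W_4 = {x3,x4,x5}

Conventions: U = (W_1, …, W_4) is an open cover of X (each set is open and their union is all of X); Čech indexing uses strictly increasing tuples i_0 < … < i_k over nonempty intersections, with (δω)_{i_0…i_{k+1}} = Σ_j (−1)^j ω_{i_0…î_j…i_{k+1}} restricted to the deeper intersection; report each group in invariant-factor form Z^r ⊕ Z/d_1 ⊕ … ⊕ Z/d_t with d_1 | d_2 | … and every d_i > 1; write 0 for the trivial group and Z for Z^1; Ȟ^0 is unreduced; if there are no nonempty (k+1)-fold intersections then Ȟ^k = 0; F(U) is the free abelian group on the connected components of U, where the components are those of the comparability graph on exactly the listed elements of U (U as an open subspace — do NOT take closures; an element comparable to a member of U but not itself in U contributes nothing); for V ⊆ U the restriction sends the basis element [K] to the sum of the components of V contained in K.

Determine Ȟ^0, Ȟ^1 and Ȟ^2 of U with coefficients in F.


cover nerve:
  W12={x1,x3} W13={x1,x2,x5} W14={x3,x5} W23={x1,x4} W24={x3,x4} W34={x4,x5}
  W123={x1} W124={x3} W134={x5} W234={x4}
components per intersection:
  W1: {x1} {x2,x5} {x3}
  W2: {x1} {x3} {x4}
  W3: {x1} {x2,x5} {x4}
  W4: {x3} {x4} {x5}
  W12: {x1} {x3}
  W13: {x1} {x2,x5}
  W14: {x3} {x5}
  W23: {x1} {x4}
  W24: {x3} {x4}
  W34: {x4} {x5}
  W123: {x1}
  W124: {x3}
  W134: {x5}
  W234: {x4}
C dims 12,12,4; δ0: rk 8, SNF 1^8; δ1: rk 4, SNF 1^4
Ȟ^0: (12−8)−0=4 ⇒ Z^4
Ȟ^1: (12−4)−8=0 ⇒ 0
Ȟ^2: (4−0)−4=0 ⇒ 0

Ȟ^0 ≅ Z^4,  Ȟ^1 ≅ 0,  Ȟ^2 ≅ 0


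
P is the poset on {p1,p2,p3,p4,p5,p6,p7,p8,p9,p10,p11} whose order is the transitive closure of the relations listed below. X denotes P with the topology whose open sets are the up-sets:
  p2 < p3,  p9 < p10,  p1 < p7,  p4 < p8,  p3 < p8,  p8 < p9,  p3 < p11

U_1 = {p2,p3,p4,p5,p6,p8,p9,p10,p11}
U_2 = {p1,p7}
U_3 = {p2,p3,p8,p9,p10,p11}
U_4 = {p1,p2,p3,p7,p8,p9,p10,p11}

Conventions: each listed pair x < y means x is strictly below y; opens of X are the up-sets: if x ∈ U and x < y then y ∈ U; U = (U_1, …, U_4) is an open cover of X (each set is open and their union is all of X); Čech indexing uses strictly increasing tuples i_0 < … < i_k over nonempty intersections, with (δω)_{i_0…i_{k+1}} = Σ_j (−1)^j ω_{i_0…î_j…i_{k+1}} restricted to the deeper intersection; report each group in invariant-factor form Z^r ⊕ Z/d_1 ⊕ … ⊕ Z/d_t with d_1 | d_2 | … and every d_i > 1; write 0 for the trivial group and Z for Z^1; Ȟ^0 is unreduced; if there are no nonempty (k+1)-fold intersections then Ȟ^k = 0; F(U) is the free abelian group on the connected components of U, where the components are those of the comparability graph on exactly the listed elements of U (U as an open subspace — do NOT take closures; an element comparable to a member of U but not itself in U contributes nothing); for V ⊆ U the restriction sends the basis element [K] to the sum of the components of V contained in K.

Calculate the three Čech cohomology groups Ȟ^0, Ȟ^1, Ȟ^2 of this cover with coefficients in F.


nonempty overlaps:
  U13={p2,p3,p8,p9,p10,p11} U14={p2,p3,p8,p9,p10,p11} U24={p1,p7} U34={p2,p3,p8,p9,p10,p11}
  U134={p2,p3,p8,p9,p10,p11}
components per intersection:
  U1: {p2,p3,p4,p8,p9,p10,p11} {p5} {p6}
  U2: {p1,p7}
  U3: {p2,p3,p8,p9,p10,p11}
  U4: {p1,p7} {p2,p3,p8,p9,p10,p11}
  U13: {p2,p3,p8,p9,p10,p11}
  U14: {p2,p3,p8,p9,p10,p11}
  U24: {p1,p7}
  U34: {p2,p3,p8,p9,p10,p11}
  U134: {p2,p3,p8,p9,p10,p11}
C dims 7,4,1; δ0: rk 3, SNF 1^3; δ1: rk 1, SNF 1^1
degree 0: 7−3−0 = 4 → Ȟ^0 ≅ Z^4
degree 1: 4−1−3 = 0 → Ȟ^1 ≅ 0
degree 2: 1−0−1 = 0 → Ȟ^2 ≅ 0

Ȟ^0 ≅ Z^4; Ȟ^1 ≅ 0; Ȟ^2 ≅ 0


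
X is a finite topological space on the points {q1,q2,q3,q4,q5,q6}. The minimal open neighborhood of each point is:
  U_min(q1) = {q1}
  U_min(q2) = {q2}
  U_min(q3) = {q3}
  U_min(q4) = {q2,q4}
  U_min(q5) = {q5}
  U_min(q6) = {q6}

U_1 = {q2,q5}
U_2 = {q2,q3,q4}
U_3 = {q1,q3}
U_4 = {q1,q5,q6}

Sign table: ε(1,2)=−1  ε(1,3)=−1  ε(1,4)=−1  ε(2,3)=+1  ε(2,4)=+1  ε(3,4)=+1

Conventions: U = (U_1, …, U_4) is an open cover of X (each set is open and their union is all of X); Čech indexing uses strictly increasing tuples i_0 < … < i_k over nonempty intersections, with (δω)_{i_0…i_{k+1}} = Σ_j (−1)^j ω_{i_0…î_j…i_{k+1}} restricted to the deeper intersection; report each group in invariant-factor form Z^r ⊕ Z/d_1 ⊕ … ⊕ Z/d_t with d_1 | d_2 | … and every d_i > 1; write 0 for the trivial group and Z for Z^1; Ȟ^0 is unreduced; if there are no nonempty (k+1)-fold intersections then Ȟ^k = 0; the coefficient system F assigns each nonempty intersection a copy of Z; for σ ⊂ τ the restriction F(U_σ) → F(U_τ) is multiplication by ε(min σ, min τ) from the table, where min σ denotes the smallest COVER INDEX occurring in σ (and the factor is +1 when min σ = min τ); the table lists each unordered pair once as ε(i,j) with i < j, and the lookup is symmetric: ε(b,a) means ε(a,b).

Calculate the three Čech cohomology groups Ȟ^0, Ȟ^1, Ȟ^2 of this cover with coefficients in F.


Ȟ^0 = Z,  Ȟ^1 = Z,  Ȟ^2 = 0

nerve simplices:
  U12={q2} U14={q5} U23={q3} U34={q1}
C dims 4,4; δ0: rk 3, SNF 1^3
degree 0: 4−3−0 = 1 → Ȟ^0 ≅ Z
degree 1: 4−0−3 = 1 → Ȟ^1 ≅ Z
degree 2: 0−0−0 = 0 → Ȟ^2 ≅ 0


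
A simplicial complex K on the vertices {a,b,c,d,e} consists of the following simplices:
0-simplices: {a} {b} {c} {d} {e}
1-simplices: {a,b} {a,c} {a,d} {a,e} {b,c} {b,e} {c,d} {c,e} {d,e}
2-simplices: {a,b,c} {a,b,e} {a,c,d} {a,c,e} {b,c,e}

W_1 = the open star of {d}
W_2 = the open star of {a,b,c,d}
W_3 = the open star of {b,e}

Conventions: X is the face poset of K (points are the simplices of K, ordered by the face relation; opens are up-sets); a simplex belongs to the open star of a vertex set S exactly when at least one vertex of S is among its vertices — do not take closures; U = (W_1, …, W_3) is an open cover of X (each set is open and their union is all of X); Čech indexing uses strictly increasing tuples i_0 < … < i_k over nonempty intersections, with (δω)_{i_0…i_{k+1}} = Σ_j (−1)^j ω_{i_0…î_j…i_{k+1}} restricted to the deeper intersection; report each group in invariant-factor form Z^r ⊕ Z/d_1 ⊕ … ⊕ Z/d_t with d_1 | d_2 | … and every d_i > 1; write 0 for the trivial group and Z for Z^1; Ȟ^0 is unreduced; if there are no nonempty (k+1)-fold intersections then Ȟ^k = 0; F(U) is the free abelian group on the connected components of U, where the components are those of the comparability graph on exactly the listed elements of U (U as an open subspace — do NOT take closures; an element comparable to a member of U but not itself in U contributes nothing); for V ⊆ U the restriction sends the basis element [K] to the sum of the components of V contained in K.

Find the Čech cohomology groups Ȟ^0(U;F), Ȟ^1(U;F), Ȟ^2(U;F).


nonempty overlaps:
  W1={{d},{a,d},{c,d},{d,e},{a,c,d}} W2={{a},{b},{c},{d},{a,b},{a,c},{a,d},{a,e},{b,c},{b,e},{c,d},{c,e},{d,e},{a,b,c},{a,b,e},{a,c,d},{a,c,e},{b,c,e}} W3={{b},{e},{a,b},{a,e},{b,c},{b,e},{c,e},{d,e},{a,b,c},{a,b,e},{a,c,e},{b,c,e}}
  W12={{d},{a,d},{c,d},{d,e},{a,c,d}} W13={{d,e}} W23={{b},{a,b},{a,e},{b,c},{b,e},{c,e},{d,e},{a,b,c},{a,b,e},{a,c,e},{b,c,e}}
  W123={{d,e}}
components per intersection:
  W1: {{d},{a,d},{c,d},{d,e},{a,c,d}}
  W2: {{a},{b},{c},{d},{a,b},{a,c},{a,d},{a,e},{b,c},{b,e},{c,d},{c,e},{d,e},{a,b,c},{a,b,e},{a,c,d},{a,c,e},{b,c,e}}
  W3: {{b},{e},{a,b},{a,e},{b,c},{b,e},{c,e},{d,e},{a,b,c},{a,b,e},{a,c,e},{b,c,e}}
  W12: {{d},{a,d},{c,d},{d,e},{a,c,d}}
  W13: {{d,e}}
  W23: {{b},{a,b},{a,e},{b,c},{b,e},{c,e},{a,b,c},{a,b,e},{a,c,e},{b,c,e}} {{d,e}}
  W123: {{d,e}}
C dims 3,4,1; δ0: rk 2, SNF 1^2; δ1: rk 1, SNF 1^1
degree 0: 3−2−0 = 1 → Ȟ^0 ≅ Z
degree 1: 4−1−2 = 1 → Ȟ^1 ≅ Z
degree 2: 1−0−1 = 0 → Ȟ^2 ≅ 0

Ȟ^0(U;F) ≅ Z; Ȟ^1(U;F) ≅ Z; Ȟ^2(U;F) ≅ 0


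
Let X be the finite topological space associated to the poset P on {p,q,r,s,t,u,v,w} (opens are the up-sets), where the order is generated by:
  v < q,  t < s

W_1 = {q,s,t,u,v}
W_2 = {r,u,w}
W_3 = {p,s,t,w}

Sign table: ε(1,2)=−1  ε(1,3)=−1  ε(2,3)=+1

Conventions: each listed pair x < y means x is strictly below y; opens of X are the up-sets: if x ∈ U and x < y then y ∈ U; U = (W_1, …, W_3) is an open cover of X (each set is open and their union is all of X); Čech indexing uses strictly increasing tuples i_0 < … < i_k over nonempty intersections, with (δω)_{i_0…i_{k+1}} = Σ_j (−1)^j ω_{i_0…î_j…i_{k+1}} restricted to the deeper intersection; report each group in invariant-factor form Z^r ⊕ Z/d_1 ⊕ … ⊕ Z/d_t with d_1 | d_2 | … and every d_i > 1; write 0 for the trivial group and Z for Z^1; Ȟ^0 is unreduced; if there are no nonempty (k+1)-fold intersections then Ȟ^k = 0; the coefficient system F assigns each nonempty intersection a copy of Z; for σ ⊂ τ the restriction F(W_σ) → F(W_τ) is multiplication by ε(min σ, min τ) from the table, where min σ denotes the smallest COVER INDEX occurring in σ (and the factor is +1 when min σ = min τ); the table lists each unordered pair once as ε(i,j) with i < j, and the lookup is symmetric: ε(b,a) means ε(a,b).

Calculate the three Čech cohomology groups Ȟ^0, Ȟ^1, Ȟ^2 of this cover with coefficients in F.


nonempty overlaps:
  W12={u} W13={s,t} W23={w}
C dims 3,3; δ0: rk 2, SNF 1^2
degree 0: 3−2−0 = 1 → Ȟ^0 ≅ Z
degree 1: 3−0−2 = 1 → Ȟ^1 ≅ Z
degree 2: 0−0−0 = 0 → Ȟ^2 ≅ 0

Ȟ^0 ≅ Z, Ȟ^1 ≅ Z and Ȟ^2 ≅ 0


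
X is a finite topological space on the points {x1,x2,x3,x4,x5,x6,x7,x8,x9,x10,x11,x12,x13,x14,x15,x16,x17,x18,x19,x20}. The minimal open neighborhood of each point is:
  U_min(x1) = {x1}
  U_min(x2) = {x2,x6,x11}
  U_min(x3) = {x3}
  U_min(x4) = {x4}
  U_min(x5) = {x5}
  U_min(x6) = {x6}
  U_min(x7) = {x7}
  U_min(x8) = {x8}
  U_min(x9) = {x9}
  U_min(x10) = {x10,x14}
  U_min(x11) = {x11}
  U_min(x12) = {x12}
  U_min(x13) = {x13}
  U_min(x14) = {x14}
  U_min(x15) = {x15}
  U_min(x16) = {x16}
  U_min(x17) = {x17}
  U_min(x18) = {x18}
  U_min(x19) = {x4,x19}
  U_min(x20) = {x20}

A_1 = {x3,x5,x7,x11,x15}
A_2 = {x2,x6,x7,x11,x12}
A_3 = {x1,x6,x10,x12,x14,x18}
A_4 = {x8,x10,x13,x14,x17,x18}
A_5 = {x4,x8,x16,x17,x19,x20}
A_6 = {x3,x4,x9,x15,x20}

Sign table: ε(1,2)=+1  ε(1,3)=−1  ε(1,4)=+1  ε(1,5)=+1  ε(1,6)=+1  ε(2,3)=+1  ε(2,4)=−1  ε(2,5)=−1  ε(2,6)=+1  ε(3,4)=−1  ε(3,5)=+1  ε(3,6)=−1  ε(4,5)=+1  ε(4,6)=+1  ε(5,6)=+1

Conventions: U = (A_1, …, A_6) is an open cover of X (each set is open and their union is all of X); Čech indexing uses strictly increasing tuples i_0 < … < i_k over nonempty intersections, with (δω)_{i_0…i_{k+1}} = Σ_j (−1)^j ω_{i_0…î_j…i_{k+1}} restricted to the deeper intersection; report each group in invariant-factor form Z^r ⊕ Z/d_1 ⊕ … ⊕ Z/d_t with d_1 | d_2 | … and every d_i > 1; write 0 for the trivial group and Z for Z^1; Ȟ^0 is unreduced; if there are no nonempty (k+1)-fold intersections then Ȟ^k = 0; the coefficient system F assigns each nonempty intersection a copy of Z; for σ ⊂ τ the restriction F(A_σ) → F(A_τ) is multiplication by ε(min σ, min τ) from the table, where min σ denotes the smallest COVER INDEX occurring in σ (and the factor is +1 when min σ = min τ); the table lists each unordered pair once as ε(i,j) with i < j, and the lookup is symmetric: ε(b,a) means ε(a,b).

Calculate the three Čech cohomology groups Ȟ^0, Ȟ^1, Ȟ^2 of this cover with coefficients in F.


cover nerve:
  A12={x7,x11} A16={x3,x15} A23={x6,x12} A34={x10,x14,x18} A45={x8,x17} A56={x4,x20}
C dims 6,6; δ0: rk 6, SNF 1^5·2
Ȟ^0: (6−6)−0=0 ⇒ 0
Ȟ^1: (6−0)−6=0 plus torsion [2] ⇒ Z/2
Ȟ^2: (0−0)−0=0 ⇒ 0

Ȟ^0 ≅ 0; Ȟ^1 ≅ Z/2; Ȟ^2 ≅ 0


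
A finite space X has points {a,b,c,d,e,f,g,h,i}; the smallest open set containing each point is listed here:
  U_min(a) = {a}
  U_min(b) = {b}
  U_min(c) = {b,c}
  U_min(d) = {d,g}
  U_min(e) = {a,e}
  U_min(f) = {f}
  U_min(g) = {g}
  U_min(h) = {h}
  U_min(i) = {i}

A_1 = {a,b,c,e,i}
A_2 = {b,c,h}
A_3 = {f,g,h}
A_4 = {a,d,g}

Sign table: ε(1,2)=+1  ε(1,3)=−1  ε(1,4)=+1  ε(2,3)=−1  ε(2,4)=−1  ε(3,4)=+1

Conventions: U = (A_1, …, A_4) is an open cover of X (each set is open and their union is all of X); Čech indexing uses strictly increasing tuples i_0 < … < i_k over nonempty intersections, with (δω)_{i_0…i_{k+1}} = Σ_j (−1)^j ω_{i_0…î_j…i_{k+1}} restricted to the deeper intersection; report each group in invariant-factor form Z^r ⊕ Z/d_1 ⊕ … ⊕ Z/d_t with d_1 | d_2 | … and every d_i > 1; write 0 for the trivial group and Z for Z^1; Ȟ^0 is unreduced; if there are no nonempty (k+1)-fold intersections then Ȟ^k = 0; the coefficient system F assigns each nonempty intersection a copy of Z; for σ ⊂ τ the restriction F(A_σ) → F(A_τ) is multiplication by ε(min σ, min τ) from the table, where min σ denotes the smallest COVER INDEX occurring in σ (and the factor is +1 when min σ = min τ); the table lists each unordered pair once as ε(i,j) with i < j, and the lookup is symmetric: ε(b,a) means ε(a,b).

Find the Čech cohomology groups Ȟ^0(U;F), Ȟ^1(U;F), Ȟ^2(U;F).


intersection data:
  A12={b,c} A14={a} A23={h} A34={g}
C dims 4,4; δ0: rk 4, SNF 1^3·2
Ȟ^0 = (4 − 4) − 0 = 0, so Ȟ^0 ≅ 0
Ȟ^1 = (4 − 0) − 4 = 0 plus torsion [2], so Ȟ^1 ≅ Z/2
Ȟ^2 = (0 − 0) − 0 = 0, so Ȟ^2 ≅ 0

Ȟ^0 ≅ 0, Ȟ^1 ≅ Z/2 and Ȟ^2 ≅ 0


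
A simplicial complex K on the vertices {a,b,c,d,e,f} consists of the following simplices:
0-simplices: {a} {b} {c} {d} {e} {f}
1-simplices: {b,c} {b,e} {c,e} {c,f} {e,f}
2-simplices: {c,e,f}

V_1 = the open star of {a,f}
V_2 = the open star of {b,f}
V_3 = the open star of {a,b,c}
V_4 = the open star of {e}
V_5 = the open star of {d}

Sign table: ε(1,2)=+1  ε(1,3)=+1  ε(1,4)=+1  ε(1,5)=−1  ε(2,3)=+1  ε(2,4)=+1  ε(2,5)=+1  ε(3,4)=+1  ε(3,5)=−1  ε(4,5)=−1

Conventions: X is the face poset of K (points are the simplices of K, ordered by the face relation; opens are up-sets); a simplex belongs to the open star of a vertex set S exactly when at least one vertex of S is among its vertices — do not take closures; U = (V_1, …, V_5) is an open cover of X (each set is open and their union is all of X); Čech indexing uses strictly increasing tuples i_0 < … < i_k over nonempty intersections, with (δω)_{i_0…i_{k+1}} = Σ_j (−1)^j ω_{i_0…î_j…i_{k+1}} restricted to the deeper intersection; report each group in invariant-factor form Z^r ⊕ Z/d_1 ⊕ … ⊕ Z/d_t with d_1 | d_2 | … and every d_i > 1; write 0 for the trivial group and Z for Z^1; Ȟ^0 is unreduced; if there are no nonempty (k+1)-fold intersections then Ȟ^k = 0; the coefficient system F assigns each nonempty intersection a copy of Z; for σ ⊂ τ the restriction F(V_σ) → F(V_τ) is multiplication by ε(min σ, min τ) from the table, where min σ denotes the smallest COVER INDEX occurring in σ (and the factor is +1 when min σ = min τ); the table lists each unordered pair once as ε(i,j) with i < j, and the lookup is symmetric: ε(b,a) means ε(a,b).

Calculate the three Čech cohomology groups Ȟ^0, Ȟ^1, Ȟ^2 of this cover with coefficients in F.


nerve of the cover:
  V1={{a},{f},{c,f},{e,f},{c,e,f}} V2={{b},{f},{b,c},{b,e},{c,f},{e,f},{c,e,f}} V3={{a},{b},{c},{b,c},{b,e},{c,e},{c,f},{c,e,f}} V4={{e},{b,e},{c,e},{e,f},{c,e,f}} V5={{d}}
  V12={{f},{c,f},{e,f},{c,e,f}} V13={{a},{c,f},{c,e,f}} V14={{e,f},{c,e,f}} V23={{b},{b,c},{b,e},{c,f},{c,e,f}} V24={{b,e},{e,f},{c,e,f}} V34={{b,e},{c,e},{c,e,f}}
  V123={{c,f},{c,e,f}} V124={{e,f},{c,e,f}} V134={{c,e,f}} V234={{b,e},{c,e,f}}
  V1234={{c,e,f}}
C dims 5,6,4,1; δ0: rk 3, SNF 1^3; δ1: rk 3, SNF 1^3; δ2: rk 1, SNF 1^1
Ȟ^0 = (5 − 3) − 0 = 2, so Ȟ^0 ≅ Z^2
Ȟ^1 = (6 − 3) − 3 = 0, so Ȟ^1 ≅ 0
Ȟ^2 = (4 − 1) − 3 = 0, so Ȟ^2 ≅ 0

Ȟ^0(U;F) ≅ Z^2, Ȟ^1(U;F) ≅ 0 and Ȟ^2(U;F) ≅ 0


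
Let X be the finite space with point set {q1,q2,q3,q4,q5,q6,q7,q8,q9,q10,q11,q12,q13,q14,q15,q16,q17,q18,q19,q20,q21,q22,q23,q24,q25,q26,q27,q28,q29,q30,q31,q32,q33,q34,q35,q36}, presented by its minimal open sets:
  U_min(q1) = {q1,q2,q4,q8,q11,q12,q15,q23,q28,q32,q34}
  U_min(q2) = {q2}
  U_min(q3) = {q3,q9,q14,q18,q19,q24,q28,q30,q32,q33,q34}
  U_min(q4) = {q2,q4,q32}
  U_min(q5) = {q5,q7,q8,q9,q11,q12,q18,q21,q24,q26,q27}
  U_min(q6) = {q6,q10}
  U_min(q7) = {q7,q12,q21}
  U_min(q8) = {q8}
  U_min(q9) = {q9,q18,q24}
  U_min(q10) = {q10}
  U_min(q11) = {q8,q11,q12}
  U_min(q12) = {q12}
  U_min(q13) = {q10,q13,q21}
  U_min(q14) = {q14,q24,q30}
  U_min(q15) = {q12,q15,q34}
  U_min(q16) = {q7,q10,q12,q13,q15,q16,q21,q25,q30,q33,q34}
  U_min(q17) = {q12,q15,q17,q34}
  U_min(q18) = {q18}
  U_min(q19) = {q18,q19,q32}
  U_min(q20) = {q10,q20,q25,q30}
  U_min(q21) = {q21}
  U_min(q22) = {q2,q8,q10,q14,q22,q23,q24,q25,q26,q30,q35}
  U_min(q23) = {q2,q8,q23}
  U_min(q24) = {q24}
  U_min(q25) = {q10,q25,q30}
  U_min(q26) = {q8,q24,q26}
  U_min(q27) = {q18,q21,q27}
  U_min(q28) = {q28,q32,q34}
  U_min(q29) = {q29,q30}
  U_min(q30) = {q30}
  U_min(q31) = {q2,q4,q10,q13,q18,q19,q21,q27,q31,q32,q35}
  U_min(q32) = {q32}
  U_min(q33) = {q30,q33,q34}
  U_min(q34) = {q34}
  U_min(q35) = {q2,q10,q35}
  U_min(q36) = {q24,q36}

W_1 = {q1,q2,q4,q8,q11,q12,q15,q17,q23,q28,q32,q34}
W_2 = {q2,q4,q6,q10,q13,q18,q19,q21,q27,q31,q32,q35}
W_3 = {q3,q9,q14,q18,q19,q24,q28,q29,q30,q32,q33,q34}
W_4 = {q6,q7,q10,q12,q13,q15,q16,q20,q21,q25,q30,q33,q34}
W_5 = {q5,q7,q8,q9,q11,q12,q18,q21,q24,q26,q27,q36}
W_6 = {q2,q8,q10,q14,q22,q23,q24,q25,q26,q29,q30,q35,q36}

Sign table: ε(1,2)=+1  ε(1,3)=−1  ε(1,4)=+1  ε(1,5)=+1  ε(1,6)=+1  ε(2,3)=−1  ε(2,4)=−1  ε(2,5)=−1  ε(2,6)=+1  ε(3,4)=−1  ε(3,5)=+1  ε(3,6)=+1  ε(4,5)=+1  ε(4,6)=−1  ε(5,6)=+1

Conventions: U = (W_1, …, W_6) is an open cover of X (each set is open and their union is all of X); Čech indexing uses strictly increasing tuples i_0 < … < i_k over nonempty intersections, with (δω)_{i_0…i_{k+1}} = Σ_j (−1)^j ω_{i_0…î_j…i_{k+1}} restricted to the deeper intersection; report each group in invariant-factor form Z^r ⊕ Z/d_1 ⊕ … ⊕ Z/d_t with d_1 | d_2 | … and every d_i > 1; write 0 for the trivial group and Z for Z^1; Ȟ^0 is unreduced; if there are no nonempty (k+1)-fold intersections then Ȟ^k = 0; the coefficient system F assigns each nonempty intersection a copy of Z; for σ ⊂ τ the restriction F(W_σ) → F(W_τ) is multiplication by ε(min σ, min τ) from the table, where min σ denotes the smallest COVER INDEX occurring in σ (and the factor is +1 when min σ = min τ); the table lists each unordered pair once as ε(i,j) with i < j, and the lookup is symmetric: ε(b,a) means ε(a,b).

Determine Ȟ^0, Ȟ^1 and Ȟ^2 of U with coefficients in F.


Ȟ^0(U;F) ≅ 0, Ȟ^1(U;F) ≅ Z/2, Ȟ^2(U;F) ≅ Z

nerve of the cover:
  W12={q2,q4,q32} W13={q28,q32,q34} W14={q12,q15,q34} W15={q8,q11,q12} W16={q2,q8,q23} W23={q18,q19,q32} W24={q6,q10,q13,q21} W25={q18,q21,q27} W26={q2,q10,q35} W34={q30,q33,q34} W35={q9,q18,q24} W36={q14,q24,q29,q30} W45={q7,q12,q21} W46={q10,q25,q30} W56={q8,q24,q26,q36}
  W123={q32} W126={q2} W134={q34} W145={q12} W156={q8} W235={q18} W245={q21} W246={q10} W346={q30} W356={q24}
C dims 6,15,10; δ0: rk 6, SNF 1^5·2; δ1: rk 9, SNF 1^9
Ȟ^0 = (6 − 6) − 0 = 0, so Ȟ^0 ≅ 0
Ȟ^1 = (15 − 9) − 6 = 0 plus torsion [2], so Ȟ^1 ≅ Z/2
Ȟ^2 = (10 − 0) − 9 = 1, so Ȟ^2 ≅ Z


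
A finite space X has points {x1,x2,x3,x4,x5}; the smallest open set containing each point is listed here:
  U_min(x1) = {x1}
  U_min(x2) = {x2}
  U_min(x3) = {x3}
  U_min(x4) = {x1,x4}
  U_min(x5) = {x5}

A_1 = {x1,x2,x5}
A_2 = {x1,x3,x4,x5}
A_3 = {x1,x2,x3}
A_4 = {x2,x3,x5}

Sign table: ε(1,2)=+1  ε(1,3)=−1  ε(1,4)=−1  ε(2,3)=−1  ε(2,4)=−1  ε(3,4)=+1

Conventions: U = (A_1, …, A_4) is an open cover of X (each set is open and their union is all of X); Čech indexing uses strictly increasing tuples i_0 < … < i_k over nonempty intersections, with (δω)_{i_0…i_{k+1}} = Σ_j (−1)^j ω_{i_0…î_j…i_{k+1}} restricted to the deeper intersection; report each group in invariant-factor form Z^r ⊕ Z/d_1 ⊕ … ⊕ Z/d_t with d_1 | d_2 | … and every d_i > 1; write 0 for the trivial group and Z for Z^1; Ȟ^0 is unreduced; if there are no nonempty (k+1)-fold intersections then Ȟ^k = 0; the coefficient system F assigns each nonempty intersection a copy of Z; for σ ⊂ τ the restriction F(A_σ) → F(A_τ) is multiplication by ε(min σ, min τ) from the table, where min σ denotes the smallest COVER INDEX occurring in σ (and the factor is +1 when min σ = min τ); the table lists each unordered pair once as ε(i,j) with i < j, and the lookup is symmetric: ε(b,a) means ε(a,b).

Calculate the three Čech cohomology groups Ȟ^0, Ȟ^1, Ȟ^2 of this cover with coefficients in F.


intersection data:
  A12={x1,x5} A13={x1,x2} A14={x2,x5} A23={x1,x3} A24={x3,x5} A34={x2,x3}
  A123={x1} A124={x5} A134={x2} A234={x3}
C dims 4,6,4; δ0: rk 3, SNF 1^3; δ1: rk 3, SNF 1^3
Ȟ^0 = (4 − 3) − 0 = 1, so Ȟ^0 ≅ Z
Ȟ^1 = (6 − 3) − 3 = 0, so Ȟ^1 ≅ 0
Ȟ^2 = (4 − 0) − 3 = 1, so Ȟ^2 ≅ Z

Ȟ^0 = Z,  Ȟ^1 = 0,  Ȟ^2 = Z


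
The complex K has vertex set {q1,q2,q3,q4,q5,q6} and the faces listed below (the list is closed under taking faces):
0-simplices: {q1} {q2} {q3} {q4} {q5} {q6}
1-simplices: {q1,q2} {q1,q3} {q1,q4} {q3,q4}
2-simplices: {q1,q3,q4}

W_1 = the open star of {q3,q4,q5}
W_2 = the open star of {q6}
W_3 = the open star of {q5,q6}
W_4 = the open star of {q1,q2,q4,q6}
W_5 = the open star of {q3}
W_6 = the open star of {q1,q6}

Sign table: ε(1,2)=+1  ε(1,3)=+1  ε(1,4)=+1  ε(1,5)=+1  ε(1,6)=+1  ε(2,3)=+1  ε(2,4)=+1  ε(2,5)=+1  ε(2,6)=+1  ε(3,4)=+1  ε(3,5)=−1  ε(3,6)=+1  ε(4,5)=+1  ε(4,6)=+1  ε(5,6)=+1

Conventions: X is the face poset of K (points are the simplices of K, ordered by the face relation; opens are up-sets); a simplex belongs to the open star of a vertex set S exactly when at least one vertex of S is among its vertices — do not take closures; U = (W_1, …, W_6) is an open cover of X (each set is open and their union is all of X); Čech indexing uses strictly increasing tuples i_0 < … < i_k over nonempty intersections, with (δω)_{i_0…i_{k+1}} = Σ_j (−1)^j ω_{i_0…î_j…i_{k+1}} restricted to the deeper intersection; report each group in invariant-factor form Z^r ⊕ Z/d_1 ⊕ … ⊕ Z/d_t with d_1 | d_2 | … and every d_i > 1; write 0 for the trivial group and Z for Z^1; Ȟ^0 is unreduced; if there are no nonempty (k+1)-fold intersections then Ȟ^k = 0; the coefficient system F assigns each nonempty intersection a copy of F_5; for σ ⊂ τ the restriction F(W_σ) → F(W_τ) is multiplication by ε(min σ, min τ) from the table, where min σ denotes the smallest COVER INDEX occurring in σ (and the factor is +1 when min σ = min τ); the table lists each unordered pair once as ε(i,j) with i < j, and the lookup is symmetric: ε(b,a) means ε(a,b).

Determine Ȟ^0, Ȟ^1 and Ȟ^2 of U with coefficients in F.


nonempty intersections:
  W1={{q3},{q4},{q5},{q1,q3},{q1,q4},{q3,q4},{q1,q3,q4}} W2={{q6}} W3={{q5},{q6}} W4={{q1},{q2},{q4},{q6},{q1,q2},{q1,q3},{q1,q4},{q3,q4},{q1,q3,q4}} W5={{q3},{q1,q3},{q3,q4},{q1,q3,q4}} W6={{q1},{q6},{q1,q2},{q1,q3},{q1,q4},{q1,q3,q4}}
  W13={{q5}} W14={{q4},{q1,q3},{q1,q4},{q3,q4},{q1,q3,q4}} W15={{q3},{q1,q3},{q3,q4},{q1,q3,q4}} W16={{q1,q3},{q1,q4},{q1,q3,q4}} W23={{q6}} W24={{q6}} W26={{q6}} W34={{q6}} W36={{q6}} W45={{q1,q3},{q3,q4},{q1,q3,q4}} W46={{q1},{q6},{q1,q2},{q1,q3},{q1,q4},{q1,q3,q4}} W56={{q1,q3},{q1,q3,q4}}
  W145={{q1,q3},{q3,q4},{q1,q3,q4}} W146={{q1,q3},{q1,q4},{q1,q3,q4}} W156={{q1,q3},{q1,q3,q4}} W234={{q6}} W236={{q6}} W246={{q6}} W346={{q6}} W456={{q1,q3},{q1,q3,q4}}
  W1456={{q1,q3},{q1,q3,q4}} W2346={{q6}}
C dims 6,12,8,2; δ0: rk_F5 5; δ1: rk_F5 6; δ2: rk_F5 2
Ȟ^0: (6−5)−0=1 ⇒ Z/5
Ȟ^1: (12−6)−5=1 ⇒ Z/5
Ȟ^2: (8−2)−6=0 ⇒ 0

Ȟ^0(U;F) ≅ Z/5; Ȟ^1(U;F) ≅ Z/5; Ȟ^2(U;F) ≅ 0


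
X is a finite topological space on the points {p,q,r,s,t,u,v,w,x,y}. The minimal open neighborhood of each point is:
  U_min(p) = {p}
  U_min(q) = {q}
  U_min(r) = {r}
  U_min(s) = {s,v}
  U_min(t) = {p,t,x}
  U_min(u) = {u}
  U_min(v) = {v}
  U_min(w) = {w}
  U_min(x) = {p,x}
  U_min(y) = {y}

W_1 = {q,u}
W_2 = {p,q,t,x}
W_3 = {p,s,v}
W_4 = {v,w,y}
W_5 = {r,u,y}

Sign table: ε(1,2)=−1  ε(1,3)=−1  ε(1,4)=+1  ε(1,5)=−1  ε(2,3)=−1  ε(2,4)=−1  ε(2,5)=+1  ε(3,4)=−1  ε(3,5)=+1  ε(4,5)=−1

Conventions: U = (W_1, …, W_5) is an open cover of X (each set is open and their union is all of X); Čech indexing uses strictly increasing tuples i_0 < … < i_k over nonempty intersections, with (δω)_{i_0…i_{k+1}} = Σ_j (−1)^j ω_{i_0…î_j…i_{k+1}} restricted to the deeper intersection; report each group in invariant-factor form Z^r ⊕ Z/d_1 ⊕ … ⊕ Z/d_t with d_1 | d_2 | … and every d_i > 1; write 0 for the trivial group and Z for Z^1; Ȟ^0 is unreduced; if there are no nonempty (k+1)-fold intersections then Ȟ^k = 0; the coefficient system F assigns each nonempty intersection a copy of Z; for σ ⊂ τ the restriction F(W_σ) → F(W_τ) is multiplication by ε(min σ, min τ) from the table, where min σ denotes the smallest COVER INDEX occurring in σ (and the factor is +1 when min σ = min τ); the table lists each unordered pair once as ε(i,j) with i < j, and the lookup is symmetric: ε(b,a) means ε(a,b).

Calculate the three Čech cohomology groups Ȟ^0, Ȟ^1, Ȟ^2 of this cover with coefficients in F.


nerve simplices:
  W12={q} W15={u} W23={p} W34={v} W45={y}
C dims 5,5; δ0: rk 5, SNF 1^4·2
degree 0: 5−5−0 = 0 → Ȟ^0 ≅ 0
degree 1: 5−0−5 = 0 plus torsion [2] → Ȟ^1 ≅ Z/2
degree 2: 0−0−0 = 0 → Ȟ^2 ≅ 0

Ȟ^0 = 0; Ȟ^1 = Z/2; Ȟ^2 = 0


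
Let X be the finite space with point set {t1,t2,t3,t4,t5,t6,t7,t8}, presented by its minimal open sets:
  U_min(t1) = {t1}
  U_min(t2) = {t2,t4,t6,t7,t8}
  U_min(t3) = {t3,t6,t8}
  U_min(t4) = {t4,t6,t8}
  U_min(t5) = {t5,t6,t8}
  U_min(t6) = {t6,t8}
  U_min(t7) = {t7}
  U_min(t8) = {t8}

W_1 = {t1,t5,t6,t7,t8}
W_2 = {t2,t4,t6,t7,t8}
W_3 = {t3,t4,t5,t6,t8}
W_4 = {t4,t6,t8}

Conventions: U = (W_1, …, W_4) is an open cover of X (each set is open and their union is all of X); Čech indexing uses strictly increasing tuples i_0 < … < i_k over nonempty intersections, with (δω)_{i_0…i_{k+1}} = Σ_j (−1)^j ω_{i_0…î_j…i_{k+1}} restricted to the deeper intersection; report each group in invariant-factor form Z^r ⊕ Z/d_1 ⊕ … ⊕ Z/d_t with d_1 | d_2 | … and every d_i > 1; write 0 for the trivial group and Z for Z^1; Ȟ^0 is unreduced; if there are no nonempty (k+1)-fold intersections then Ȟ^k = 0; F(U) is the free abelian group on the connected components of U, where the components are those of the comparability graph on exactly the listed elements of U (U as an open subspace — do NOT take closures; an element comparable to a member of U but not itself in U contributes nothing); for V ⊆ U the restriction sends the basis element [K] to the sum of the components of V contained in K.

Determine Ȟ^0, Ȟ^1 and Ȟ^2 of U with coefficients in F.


nerve simplices:
  W12={t6,t7,t8} W13={t5,t6,t8} W14={t6,t8} W23={t4,t6,t8} W24={t4,t6,t8} W34={t4,t6,t8}
  W123={t6,t8} W124={t6,t8} W134={t6,t8} W234={t4,t6,t8}
  W1234={t6,t8}
components per intersection:
  W1: {t1} {t5,t6,t8} {t7}
  W2: {t2,t4,t6,t7,t8}
  W3: {t3,t4,t5,t6,t8}
  W4: {t4,t6,t8}
  W12: {t6,t8} {t7}
  W13: {t5,t6,t8}
  W14: {t6,t8}
  W23: {t4,t6,t8}
  W24: {t4,t6,t8}
  W34: {t4,t6,t8}
  W123: {t6,t8}
  W124: {t6,t8}
  W134: {t6,t8}
  W234: {t4,t6,t8}
  W1234: {t6,t8}
C dims 6,7,4,1; δ0: rk 4, SNF 1^4; δ1: rk 3, SNF 1^3; δ2: rk 1, SNF 1^1
degree 0: 6−4−0 = 2 → Ȟ^0 ≅ Z^2
degree 1: 7−3−4 = 0 → Ȟ^1 ≅ 0
degree 2: 4−1−3 = 0 → Ȟ^2 ≅ 0

Ȟ^0(U;F) ≅ Z^2, Ȟ^1(U;F) ≅ 0 and Ȟ^2(U;F) ≅ 0


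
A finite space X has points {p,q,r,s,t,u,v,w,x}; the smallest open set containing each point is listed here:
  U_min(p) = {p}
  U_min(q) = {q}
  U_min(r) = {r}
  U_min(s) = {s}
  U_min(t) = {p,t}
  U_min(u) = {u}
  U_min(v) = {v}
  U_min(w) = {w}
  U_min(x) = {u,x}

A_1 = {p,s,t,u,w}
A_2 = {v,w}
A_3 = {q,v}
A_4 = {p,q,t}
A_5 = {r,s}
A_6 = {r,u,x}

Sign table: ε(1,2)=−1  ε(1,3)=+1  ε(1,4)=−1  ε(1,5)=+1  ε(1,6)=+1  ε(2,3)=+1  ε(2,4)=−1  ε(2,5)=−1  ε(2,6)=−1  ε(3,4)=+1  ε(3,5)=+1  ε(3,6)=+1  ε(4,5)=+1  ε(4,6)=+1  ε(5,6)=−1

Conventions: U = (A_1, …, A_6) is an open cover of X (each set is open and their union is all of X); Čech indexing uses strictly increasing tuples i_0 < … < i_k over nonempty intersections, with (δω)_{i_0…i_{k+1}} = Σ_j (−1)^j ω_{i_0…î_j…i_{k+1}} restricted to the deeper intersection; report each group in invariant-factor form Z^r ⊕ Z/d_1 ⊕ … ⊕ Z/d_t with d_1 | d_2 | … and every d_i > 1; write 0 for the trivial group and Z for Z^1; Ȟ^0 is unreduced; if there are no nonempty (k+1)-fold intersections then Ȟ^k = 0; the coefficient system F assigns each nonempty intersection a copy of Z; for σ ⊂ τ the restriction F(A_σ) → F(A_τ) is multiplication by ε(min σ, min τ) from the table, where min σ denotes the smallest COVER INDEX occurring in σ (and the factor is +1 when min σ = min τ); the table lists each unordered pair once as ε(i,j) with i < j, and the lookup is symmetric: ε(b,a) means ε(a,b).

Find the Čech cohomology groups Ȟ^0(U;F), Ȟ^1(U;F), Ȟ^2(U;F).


Ȟ^0 ≅ 0,  Ȟ^1 ≅ Z ⊕ Z/2,  Ȟ^2 ≅ 0

cover nerve:
  A12={w} A14={p,t} A15={s} A16={u} A23={v} A34={q} A56={r}
C dims 6,7; δ0: rk 6, SNF 1^5·2
Ȟ^0: (6−6)−0=0 ⇒ 0
Ȟ^1: (7−0)−6=1 plus torsion [2] ⇒ Z ⊕ Z/2
Ȟ^2: (0−0)−0=0 ⇒ 0
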